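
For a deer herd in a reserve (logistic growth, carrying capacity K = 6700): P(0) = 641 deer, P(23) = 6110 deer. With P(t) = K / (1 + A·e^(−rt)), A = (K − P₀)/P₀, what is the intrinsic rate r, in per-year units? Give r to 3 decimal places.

r ≈ 0.199 per year

A = (6700 − 641)/641 = 9.45242
6110 = 6700/(1 + 9.45242·e^(−r·23)) → e^(−23r) = (1.09656 − 1)/9.45242 = 0.010216
r = −ln(0.010216)/23 = 4.58383/23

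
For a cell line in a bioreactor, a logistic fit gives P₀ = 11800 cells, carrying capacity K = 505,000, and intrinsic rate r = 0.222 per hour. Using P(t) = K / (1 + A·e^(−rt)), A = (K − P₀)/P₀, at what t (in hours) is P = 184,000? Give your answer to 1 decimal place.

A = (505000 − 11800)/11800 = 41.79661
184000 = 505000/(1 + 41.79661·e^(−0.222t)) → 1 + 41.79661·e^(−0.222t) = 2.74457
e^(−0.222t) = 0.041739 → t = ln(23.95818)/0.222 = 3.17631/0.222

t ≈ 14.3 hours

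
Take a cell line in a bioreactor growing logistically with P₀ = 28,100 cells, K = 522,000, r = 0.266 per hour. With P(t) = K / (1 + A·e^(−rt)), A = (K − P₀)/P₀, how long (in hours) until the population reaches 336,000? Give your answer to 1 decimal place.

t ≈ 13.0 hours

A = (522000 − 28100)/28100 = 17.57651
336000 = 522000/(1 + 17.57651·e^(−0.266t)) → 1 + 17.57651·e^(−0.266t) = 1.55357
e^(−0.266t) = 0.031495 → t = ln(31.75112)/0.266 = 3.45793/0.266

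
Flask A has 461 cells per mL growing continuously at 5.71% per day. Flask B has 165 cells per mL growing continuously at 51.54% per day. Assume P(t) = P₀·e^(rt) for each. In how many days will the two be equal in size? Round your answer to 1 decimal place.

t ≈ 2.2 days

461·e^(0.0571t) = 165·e^(0.5154t)
461/165 = e^((0.5154 − 0.0571)t) → ln(2.79394) = 0.4583·t
t = 1.02745 / 0.4583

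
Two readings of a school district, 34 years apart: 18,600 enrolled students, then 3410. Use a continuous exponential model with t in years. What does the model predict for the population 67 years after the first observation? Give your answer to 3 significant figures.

r = ln(3410/18600) / 34 ≈ -0.049896 per year
P(67) = 18600 · e^(-0.049896·67) = 18600 · 0.03533 ≈ 657.15

≈ 657 enrolled students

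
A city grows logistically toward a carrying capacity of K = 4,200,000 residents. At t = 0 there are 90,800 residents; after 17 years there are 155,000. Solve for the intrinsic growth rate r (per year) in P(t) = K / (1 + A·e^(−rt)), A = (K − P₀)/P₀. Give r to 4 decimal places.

A = (4200000 − 90800)/90800 = 45.25551
155000 = 4200000/(1 + 45.25551·e^(−r·17)) → e^(−17r) = (27.09677 − 1)/45.25551 = 0.576654
r = −ln(0.576654)/17 = 0.55051/17

r ≈ 0.0324 per year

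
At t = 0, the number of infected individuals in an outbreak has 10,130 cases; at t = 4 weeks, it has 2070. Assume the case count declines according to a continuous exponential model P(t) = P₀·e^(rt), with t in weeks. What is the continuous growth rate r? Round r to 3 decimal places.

r ≈ -0.397 per week

2070 = 10130 · e^(r·4)
e^(4r) = 2070/10130 = 0.20434
r = ln(0.20434) / 4 = -1.58795 / 4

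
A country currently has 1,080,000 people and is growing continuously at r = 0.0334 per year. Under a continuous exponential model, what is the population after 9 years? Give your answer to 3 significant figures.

P(9) = 1080000 · e^(0.0334·9) = 1080000 · e^(0.3006)
= 1080000 · 1.35067 ≈ 1458722.48

≈ 1,460,000 people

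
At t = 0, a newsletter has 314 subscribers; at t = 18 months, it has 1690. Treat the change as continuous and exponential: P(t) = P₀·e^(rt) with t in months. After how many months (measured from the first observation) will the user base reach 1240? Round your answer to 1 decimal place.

r = ln(1690/314) / 18 ≈ 0.093505 per month
t = ln(1240/314) / r = 1.37347 / 0.093505 ≈ 14.689

t ≈ 14.7 months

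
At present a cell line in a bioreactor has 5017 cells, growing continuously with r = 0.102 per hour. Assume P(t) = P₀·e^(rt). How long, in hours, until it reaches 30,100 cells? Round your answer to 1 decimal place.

t ≈ 17.6 hours

30100 = 5017 · e^(0.102·t)
t = ln(30100/5017) / 0.102 = ln(5.9996) / 0.102 = 1.79169 / 0.102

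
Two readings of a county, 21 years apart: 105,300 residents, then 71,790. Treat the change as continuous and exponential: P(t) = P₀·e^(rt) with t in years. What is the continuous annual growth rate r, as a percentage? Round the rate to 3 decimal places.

71790 = 105300 · e^(r·21)
e^(21r) = 71790/105300 = 0.68177
r = ln(0.68177) / 21 = -0.38307 / 21

r ≈ -1.824% per year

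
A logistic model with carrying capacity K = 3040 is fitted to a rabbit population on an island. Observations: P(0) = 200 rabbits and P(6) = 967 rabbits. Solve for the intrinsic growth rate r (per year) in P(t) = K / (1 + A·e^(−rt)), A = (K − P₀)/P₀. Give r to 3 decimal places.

A = (3040 − 200)/200 = 14.2
967 = 3040/(1 + 14.2·e^(−r·6)) → e^(−6r) = (3.14374 − 1)/14.2 = 0.150968
r = −ln(0.150968)/6 = 1.89069/6

r ≈ 0.315 per year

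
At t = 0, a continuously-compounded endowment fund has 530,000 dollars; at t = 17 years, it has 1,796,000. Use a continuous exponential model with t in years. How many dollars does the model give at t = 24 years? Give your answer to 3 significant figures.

≈ 2,970,000 dollars

r = ln(1796000/530000) / 17 ≈ 0.071791 per year
P(24) = 530000 · e^(0.071791·24) = 530000 · 5.60116 ≈ 2968617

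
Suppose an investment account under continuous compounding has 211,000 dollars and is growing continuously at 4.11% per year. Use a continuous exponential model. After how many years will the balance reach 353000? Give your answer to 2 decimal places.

t ≈ 12.52 years

353000 = 211000 · e^(0.0411·t)
t = ln(353000/211000) / 0.0411 = ln(1.67299) / 0.0411 = 0.51461 / 0.0411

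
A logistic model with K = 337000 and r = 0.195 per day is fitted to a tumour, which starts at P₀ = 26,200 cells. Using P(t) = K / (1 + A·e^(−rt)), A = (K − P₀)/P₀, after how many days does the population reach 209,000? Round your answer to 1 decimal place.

A = (337000 − 26200)/26200 = 11.8626
209000 = 337000/(1 + 11.8626·e^(−0.195t)) → 1 + 11.8626·e^(−0.195t) = 1.61244
e^(−0.195t) = 0.051628 → t = ln(19.36939)/0.195 = 2.96369/0.195

t ≈ 15.2 days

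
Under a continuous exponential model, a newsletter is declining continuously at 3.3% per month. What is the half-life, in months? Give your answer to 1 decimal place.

half-life ≈ 21.0 months

half-life = ln(2) / |r| = 0.69315 / 0.033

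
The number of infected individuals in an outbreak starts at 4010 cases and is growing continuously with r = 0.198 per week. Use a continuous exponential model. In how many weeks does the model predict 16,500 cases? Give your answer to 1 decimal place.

16500 = 4010 · e^(0.198·t)
t = ln(16500/4010) / 0.198 = ln(4.11471) / 0.198 = 1.41457 / 0.198

t ≈ 7.1 weeks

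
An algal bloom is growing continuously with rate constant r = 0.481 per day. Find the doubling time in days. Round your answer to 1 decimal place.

doubling time = ln(2) / |r| = 0.69315 / 0.481

doubling time ≈ 1.4 days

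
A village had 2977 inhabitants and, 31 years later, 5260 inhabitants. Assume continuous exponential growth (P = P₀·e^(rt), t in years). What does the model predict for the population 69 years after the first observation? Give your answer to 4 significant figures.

r = ln(5260/2977) / 31 ≈ 0.018362 per year
P(69) = 2977 · e^(0.018362·69) = 2977 · 3.55005 ≈ 10568.51

≈ 10,570 inhabitants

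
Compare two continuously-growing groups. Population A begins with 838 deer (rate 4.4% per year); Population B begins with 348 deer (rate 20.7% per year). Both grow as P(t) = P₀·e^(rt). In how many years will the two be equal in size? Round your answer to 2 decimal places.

838·e^(0.044t) = 348·e^(0.207t)
838/348 = e^((0.207 − 0.044)t) → ln(2.40805) = 0.163·t
t = 0.87882 / 0.163

t ≈ 5.39 years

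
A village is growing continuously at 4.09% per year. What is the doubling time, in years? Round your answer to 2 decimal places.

doubling time ≈ 16.95 years

doubling time = ln(2) / |r| = 0.69315 / 0.0409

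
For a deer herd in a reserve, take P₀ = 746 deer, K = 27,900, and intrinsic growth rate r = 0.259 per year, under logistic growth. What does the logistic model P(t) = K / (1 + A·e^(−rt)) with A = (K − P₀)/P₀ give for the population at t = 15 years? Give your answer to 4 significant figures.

≈ 15,960 deer

A = (27900 − 746)/746 = 36.39946
P(15) = 27900 / (1 + 36.39946·e^(−0.259·15)) = 27900 / (1 + 36.39946·0.020548)
= 27900 / 1.74793 ≈ 15961.74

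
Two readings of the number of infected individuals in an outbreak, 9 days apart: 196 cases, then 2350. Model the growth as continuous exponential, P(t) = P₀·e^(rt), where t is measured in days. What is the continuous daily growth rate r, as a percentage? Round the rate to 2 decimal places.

2350 = 196 · e^(r·9)
e^(9r) = 2350/196 = 11.9898
r = ln(11.9898) / 9 = 2.48406 / 9

r ≈ 27.60% per day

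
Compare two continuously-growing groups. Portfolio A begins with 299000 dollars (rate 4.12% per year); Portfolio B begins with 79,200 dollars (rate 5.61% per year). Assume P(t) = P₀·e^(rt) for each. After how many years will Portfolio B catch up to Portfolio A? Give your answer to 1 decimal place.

t ≈ 89.2 years

299000·e^(0.0412t) = 79200·e^(0.0561t)
299000/79200 = e^((0.0561 − 0.0412)t) → ln(3.77525) = 0.0149·t
t = 1.32847 / 0.0149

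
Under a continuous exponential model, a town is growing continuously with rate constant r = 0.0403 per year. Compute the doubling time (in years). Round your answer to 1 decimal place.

doubling time ≈ 17.2 years

doubling time = ln(2) / |r| = 0.69315 / 0.0403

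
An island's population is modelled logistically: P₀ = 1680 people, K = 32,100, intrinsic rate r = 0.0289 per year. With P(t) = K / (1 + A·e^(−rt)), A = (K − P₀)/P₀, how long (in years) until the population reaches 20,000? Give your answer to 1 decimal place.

A = (32100 − 1680)/1680 = 18.10714
20000 = 32100/(1 + 18.10714·e^(−0.0289t)) → 1 + 18.10714·e^(−0.0289t) = 1.605
e^(−0.0289t) = 0.033412 → t = ln(29.92916)/0.0289 = 3.39883/0.0289

t ≈ 117.6 years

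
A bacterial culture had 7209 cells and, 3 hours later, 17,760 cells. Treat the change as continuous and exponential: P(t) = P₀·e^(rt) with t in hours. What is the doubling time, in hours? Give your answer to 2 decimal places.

doubling time ≈ 2.31 hours

r = ln(17760/7209) / 3 = ln(2.46359) / 3 ≈ 0.300539 per hour
doubling time = ln 2 / |r| = 0.69315 / 0.300539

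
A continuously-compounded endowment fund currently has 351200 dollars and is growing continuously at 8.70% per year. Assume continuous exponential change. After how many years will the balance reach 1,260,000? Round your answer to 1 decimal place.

t ≈ 14.7 years

1260000 = 351200 · e^(0.087·t)
t = ln(1260000/351200) / 0.087 = ln(3.5877) / 0.087 = 1.27751 / 0.087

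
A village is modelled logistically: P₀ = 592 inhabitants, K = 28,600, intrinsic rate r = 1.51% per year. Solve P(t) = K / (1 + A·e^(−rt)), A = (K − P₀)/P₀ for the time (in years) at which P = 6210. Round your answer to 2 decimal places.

t ≈ 170.48 years

A = (28600 − 592)/592 = 47.31081
6210 = 28600/(1 + 47.31081·e^(−0.0151t)) → 1 + 47.31081·e^(−0.0151t) = 4.60548
e^(−0.0151t) = 0.076208 → t = ln(13.12194)/0.0151 = 2.57429/0.0151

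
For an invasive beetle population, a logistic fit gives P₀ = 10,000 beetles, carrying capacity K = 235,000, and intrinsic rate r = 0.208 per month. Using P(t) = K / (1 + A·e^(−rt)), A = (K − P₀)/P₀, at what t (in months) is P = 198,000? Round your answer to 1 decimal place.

t ≈ 23.0 months

A = (235000 − 10000)/10000 = 22.5
198000 = 235000/(1 + 22.5·e^(−0.208t)) → 1 + 22.5·e^(−0.208t) = 1.18687
e^(−0.208t) = 0.008305 → t = ln(120.40541)/0.208 = 4.79086/0.208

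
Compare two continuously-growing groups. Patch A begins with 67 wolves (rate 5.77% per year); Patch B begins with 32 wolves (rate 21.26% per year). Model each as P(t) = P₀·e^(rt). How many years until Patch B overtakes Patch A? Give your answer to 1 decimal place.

t ≈ 4.8 years

67·e^(0.0577t) = 32·e^(0.2126t)
67/32 = e^((0.2126 − 0.0577)t) → ln(2.09375) = 0.1549·t
t = 0.73896 / 0.1549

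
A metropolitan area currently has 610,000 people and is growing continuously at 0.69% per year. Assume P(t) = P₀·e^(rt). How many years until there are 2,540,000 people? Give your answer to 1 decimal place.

t ≈ 206.7 years

2540000 = 610000 · e^(0.0069·t)
t = ln(2540000/610000) / 0.0069 = ln(4.16393) / 0.0069 = 1.42646 / 0.0069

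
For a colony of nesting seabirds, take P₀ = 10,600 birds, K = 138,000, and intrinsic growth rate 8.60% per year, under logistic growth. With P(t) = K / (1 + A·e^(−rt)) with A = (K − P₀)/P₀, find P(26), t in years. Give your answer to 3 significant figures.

A = (138000 − 10600)/10600 = 12.01887
P(26) = 138000 / (1 + 12.01887·e^(−0.086·26)) = 138000 / (1 + 12.01887·0.106885)
= 138000 / 2.28464 ≈ 60403.42

≈ 60,400 birds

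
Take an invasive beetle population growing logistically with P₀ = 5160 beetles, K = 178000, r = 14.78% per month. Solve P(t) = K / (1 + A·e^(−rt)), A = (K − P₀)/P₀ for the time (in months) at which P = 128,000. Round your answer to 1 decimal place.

t ≈ 30.1 months

A = (178000 − 5160)/5160 = 33.49612
128000 = 178000/(1 + 33.49612·e^(−0.1478t)) → 1 + 33.49612·e^(−0.1478t) = 1.39062
e^(−0.1478t) = 0.011662 → t = ln(85.75008)/0.1478 = 4.45144/0.1478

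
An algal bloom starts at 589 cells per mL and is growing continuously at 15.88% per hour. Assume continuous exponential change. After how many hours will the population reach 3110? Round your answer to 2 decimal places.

t ≈ 10.48 hours

3110 = 589 · e^(0.1588·t)
t = ln(3110/589) / 0.1588 = ln(5.28014) / 0.1588 = 1.66395 / 0.1588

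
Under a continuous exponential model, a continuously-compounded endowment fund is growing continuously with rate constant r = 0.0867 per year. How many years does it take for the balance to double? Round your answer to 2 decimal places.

doubling time ≈ 7.99 years

doubling time = ln(2) / |r| = 0.69315 / 0.0867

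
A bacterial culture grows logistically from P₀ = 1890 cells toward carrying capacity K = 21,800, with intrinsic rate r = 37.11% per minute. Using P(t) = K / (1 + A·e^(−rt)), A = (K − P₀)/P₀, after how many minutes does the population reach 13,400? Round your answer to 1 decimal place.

A = (21800 − 1890)/1890 = 10.53439
13400 = 21800/(1 + 10.53439·e^(−0.3711t)) → 1 + 10.53439·e^(−0.3711t) = 1.62687
e^(−0.3711t) = 0.059507 → t = ln(16.80486)/0.3711 = 2.82167/0.3711

t ≈ 7.6 minutes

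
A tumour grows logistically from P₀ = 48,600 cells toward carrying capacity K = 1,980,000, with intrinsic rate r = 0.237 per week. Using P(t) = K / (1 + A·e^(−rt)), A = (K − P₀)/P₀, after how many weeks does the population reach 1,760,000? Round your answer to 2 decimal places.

t ≈ 24.31 weeks

A = (1980000 − 48600)/48600 = 39.74074
1760000 = 1980000/(1 + 39.74074·e^(−0.237t)) → 1 + 39.74074·e^(−0.237t) = 1.125
e^(−0.237t) = 0.003145 → t = ln(317.92593)/0.237 = 5.76182/0.237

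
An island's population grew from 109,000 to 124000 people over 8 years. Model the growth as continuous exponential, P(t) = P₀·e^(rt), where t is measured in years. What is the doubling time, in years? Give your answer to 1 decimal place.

doubling time ≈ 43.0 years

r = ln(124000/109000) / 8 = ln(1.13761) / 8 ≈ 0.016117 per year
doubling time = ln 2 / |r| = 0.69315 / 0.016117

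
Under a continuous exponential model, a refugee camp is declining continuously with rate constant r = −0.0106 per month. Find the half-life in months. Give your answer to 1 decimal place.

half-life ≈ 65.4 months

half-life = ln(2) / |r| = 0.69315 / 0.0106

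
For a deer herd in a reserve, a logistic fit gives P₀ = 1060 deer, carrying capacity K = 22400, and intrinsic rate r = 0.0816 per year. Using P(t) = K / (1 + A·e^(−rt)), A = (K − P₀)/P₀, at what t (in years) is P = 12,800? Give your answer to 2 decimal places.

t ≈ 40.32 years

A = (22400 − 1060)/1060 = 20.13208
12800 = 22400/(1 + 20.13208·e^(−0.0816t)) → 1 + 20.13208·e^(−0.0816t) = 1.75
e^(−0.0816t) = 0.037254 → t = ln(26.84277)/0.0816 = 3.29/0.0816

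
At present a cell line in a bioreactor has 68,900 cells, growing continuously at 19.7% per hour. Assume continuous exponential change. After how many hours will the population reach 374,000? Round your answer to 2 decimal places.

t ≈ 8.59 hours

374000 = 68900 · e^(0.197·t)
t = ln(374000/68900) / 0.197 = ln(5.42816) / 0.197 = 1.6916 / 0.197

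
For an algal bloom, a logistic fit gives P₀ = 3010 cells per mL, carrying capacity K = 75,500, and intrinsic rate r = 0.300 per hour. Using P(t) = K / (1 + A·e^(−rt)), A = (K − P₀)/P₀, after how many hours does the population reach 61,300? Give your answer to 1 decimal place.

t ≈ 15.5 hours

A = (75500 − 3010)/3010 = 24.08306
61300 = 75500/(1 + 24.08306·e^(−0.3t)) → 1 + 24.08306·e^(−0.3t) = 1.23165
e^(−0.3t) = 0.009619 → t = ln(103.96418)/0.3 = 4.64405/0.3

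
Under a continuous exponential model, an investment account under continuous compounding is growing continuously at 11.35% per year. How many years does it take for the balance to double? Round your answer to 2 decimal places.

doubling time = ln(2) / |r| = 0.69315 / 0.1135

doubling time ≈ 6.11 years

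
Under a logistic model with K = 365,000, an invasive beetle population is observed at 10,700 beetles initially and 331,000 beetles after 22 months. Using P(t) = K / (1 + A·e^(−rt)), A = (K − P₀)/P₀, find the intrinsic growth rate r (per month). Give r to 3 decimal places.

A = (365000 − 10700)/10700 = 33.11215
331000 = 365000/(1 + 33.11215·e^(−r·22)) → e^(−22r) = (1.10272 − 1)/33.11215 = 0.003102
r = −ln(0.003102)/22 = 5.77566/22

r ≈ 0.263 per month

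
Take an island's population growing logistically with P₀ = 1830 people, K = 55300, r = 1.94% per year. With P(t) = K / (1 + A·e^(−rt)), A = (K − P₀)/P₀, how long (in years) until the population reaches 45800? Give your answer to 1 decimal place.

t ≈ 255.0 years

A = (55300 − 1830)/1830 = 29.21858
45800 = 55300/(1 + 29.21858·e^(−0.0194t)) → 1 + 29.21858·e^(−0.0194t) = 1.20742
e^(−0.0194t) = 0.007099 → t = ln(140.86431)/0.0194 = 4.9478/0.0194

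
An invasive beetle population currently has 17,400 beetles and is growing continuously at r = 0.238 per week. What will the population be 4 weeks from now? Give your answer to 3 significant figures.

P(4) = 17400 · e^(0.238·4) = 17400 · e^(0.952)
= 17400 · 2.59089 ≈ 45081.42

≈ 45,100 beetles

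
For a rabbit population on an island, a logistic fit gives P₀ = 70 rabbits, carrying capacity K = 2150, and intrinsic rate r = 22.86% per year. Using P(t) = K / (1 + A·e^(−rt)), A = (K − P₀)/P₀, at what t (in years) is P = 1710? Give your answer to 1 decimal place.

t ≈ 20.8 years

A = (2150 − 70)/70 = 29.71429
1710 = 2150/(1 + 29.71429·e^(−0.2286t)) → 1 + 29.71429·e^(−0.2286t) = 1.25731
e^(−0.2286t) = 0.008659 → t = ln(115.48052)/0.2286 = 4.7491/0.2286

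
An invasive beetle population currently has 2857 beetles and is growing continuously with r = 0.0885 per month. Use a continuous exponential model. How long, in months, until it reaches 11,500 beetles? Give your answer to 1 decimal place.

11500 = 2857 · e^(0.0885·t)
t = ln(11500/2857) / 0.0885 = ln(4.0252) / 0.0885 = 1.39257 / 0.0885

t ≈ 15.7 months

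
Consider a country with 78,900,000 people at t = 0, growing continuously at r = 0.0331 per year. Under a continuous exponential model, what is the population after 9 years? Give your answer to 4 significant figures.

P(9) = 78900000 · e^(0.0331·9) = 78900000 · e^(0.2979)
= 78900000 · 1.34703 ≈ 106280436.49

≈ 106,300,000 people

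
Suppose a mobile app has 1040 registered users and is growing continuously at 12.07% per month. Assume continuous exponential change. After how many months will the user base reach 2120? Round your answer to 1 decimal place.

2120 = 1040 · e^(0.1207·t)
t = ln(2120/1040) / 0.1207 = ln(2.03846) / 0.1207 = 0.7122 / 0.1207

t ≈ 5.9 months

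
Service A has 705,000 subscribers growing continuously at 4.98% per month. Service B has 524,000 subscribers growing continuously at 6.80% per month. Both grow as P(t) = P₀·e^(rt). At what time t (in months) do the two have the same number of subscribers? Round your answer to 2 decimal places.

705000·e^(0.0498t) = 524000·e^(0.068t)
705000/524000 = e^((0.068 − 0.0498)t) → ln(1.34542) = 0.0182·t
t = 0.29671 / 0.0182

t ≈ 16.30 months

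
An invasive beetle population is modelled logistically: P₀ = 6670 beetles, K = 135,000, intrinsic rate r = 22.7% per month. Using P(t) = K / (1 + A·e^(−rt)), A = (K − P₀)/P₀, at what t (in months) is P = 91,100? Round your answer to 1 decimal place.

t ≈ 16.2 months

A = (135000 − 6670)/6670 = 19.23988
91100 = 135000/(1 + 19.23988·e^(−0.227t)) → 1 + 19.23988·e^(−0.227t) = 1.48189
e^(−0.227t) = 0.025046 → t = ln(39.92604)/0.227 = 3.68703/0.227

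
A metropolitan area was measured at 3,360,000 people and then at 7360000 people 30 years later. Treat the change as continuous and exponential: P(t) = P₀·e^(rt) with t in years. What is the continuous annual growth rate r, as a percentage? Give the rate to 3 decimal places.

7360000 = 3360000 · e^(r·30)
e^(30r) = 7360000/3360000 = 2.19048
r = ln(2.19048) / 30 = 0.78412 / 30

r ≈ 2.614% per year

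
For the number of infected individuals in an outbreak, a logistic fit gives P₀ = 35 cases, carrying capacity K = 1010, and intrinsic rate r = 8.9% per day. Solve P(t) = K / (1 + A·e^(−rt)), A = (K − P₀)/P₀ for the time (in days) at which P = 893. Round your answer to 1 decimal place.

t ≈ 60.2 days

A = (1010 − 35)/35 = 27.85714
893 = 1010/(1 + 27.85714·e^(−0.089t)) → 1 + 27.85714·e^(−0.089t) = 1.13102
e^(−0.089t) = 0.004703 → t = ln(212.61905)/0.089 = 5.3595/0.089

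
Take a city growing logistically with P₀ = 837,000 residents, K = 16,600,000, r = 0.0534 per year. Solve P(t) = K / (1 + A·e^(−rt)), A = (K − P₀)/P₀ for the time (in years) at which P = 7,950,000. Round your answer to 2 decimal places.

t ≈ 53.39 years

A = (16600000 − 837000)/837000 = 18.83274
7950000 = 16600000/(1 + 18.83274·e^(−0.0534t)) → 1 + 18.83274·e^(−0.0534t) = 2.08805
e^(−0.0534t) = 0.057774 → t = ln(17.3087)/0.0534 = 2.85121/0.0534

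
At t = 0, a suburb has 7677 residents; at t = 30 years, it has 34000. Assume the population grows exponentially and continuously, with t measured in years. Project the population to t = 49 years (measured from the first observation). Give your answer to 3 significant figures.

≈ 87,300 residents

r = ln(34000/7677) / 30 ≈ 0.049604 per year
P(49) = 7677 · e^(0.049604·49) = 7677 · 11.36587 ≈ 87255.79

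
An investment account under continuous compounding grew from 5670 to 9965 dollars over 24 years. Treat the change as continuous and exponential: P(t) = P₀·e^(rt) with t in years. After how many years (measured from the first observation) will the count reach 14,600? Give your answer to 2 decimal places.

t ≈ 40.26 years

r = ln(9965/5670) / 24 ≈ 0.023495 per year
t = ln(14600/5670) / r = 0.94583 / 0.023495 ≈ 40.256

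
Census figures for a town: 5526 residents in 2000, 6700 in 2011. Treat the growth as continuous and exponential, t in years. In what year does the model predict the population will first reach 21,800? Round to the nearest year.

year 2078

r = ln(6700/5526) / 11 = 0.19264/11 ≈ 0.017513 per year
t = ln(21800/5526) / r = 1.37245/0.017513 ≈ 78.37 years after 2000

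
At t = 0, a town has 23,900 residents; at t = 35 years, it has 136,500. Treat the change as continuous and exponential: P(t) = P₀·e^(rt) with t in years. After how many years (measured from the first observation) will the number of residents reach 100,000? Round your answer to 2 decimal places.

r = ln(136500/23900) / 35 ≈ 0.049784 per year
t = ln(100000/23900) / r = 1.43129 / 0.049784 ≈ 28.75

t ≈ 28.75 years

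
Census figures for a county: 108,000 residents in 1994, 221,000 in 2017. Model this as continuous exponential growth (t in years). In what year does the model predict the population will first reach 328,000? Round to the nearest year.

r = ln(221000/108000) / 23 = 0.71603/23 ≈ 0.031132 per year
t = ln(328000/108000) / r = 1.11088/0.031132 ≈ 35.68 years after 1994

year 2030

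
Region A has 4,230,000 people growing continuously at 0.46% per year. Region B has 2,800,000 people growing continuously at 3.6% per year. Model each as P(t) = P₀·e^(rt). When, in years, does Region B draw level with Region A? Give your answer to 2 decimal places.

t ≈ 13.14 years

4230000·e^(0.0046t) = 2800000·e^(0.036t)
4230000/2800000 = e^((0.036 − 0.0046)t) → ln(1.51071) = 0.0314·t
t = 0.41258 / 0.0314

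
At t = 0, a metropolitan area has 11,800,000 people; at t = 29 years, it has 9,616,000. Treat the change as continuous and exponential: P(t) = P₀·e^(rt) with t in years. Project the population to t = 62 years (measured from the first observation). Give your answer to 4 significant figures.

≈ 7,618,000 people

r = ln(9616000/11800000) / 29 ≈ -0.007058 per year
P(62) = 11800000 · e^(-0.007058·62) = 11800000 · 0.6456 ≈ 7618097.91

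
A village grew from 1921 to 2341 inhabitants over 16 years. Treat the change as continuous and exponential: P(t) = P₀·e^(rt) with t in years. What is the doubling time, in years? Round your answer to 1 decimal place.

doubling time ≈ 56.1 years

r = ln(2341/1921) / 16 = ln(1.21864) / 16 ≈ 0.012358 per year
doubling time = ln 2 / |r| = 0.69315 / 0.012358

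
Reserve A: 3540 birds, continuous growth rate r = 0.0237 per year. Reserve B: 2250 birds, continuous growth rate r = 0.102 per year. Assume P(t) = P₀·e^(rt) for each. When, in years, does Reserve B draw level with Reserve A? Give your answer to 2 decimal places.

t ≈ 5.79 years

3540·e^(0.0237t) = 2250·e^(0.102t)
3540/2250 = e^((0.102 − 0.0237)t) → ln(1.57333) = 0.0783·t
t = 0.4532 / 0.0783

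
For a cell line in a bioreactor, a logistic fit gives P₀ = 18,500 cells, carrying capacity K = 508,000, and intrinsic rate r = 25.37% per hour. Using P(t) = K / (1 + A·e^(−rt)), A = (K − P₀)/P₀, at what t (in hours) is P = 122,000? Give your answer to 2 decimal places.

t ≈ 8.37 hours

A = (508000 − 18500)/18500 = 26.45946
122000 = 508000/(1 + 26.45946·e^(−0.2537t)) → 1 + 26.45946·e^(−0.2537t) = 4.16393
e^(−0.2537t) = 0.119577 → t = ln(8.36283)/0.2537 = 2.1238/0.2537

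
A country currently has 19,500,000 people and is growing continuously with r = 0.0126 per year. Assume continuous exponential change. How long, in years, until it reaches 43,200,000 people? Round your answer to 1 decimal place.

t ≈ 63.1 years

43200000 = 19500000 · e^(0.0126·t)
t = ln(43200000/19500000) / 0.0126 = ln(2.21538) / 0.0126 = 0.79543 / 0.0126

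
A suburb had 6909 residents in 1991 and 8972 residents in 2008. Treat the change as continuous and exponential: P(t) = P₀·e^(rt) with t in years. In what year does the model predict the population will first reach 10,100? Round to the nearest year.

year 2016

r = ln(8972/6909) / 17 = 0.26128/17 ≈ 0.01537 per year
t = ln(10100/6909) / r = 0.37971/0.01537 ≈ 24.71 years after 1991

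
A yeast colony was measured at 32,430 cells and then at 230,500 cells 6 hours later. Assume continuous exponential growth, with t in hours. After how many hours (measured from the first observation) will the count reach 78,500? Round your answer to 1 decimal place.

t ≈ 2.7 hours

r = ln(230500/32430) / 6 ≈ 0.326861 per hour
t = ln(78500/32430) / r = 0.88401 / 0.326861 ≈ 2.705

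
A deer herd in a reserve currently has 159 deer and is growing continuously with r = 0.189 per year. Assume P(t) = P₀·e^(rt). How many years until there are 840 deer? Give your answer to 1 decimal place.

840 = 159 · e^(0.189·t)
t = ln(840/159) / 0.189 = ln(5.28302) / 0.189 = 1.6645 / 0.189

t ≈ 8.8 years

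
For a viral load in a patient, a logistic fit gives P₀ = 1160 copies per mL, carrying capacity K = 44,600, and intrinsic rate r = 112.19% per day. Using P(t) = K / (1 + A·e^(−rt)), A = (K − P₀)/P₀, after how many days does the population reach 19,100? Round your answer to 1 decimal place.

t ≈ 3.0 days

A = (44600 − 1160)/1160 = 37.44828
19100 = 44600/(1 + 37.44828·e^(−1.1219t)) → 1 + 37.44828·e^(−1.1219t) = 2.33508
e^(−1.1219t) = 0.035651 → t = ln(28.04949)/1.1219 = 3.33397/1.1219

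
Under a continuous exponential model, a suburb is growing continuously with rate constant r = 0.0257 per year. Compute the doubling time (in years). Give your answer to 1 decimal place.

doubling time ≈ 27.0 years

doubling time = ln(2) / |r| = 0.69315 / 0.0257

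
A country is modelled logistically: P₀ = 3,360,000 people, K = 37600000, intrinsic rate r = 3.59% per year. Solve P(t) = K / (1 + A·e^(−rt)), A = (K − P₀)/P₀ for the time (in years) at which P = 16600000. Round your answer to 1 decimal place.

t ≈ 58.1 years

A = (37600000 − 3360000)/3360000 = 10.19048
16600000 = 37600000/(1 + 10.19048·e^(−0.0359t)) → 1 + 10.19048·e^(−0.0359t) = 2.26506
e^(−0.0359t) = 0.124141 → t = ln(8.05533)/0.0359 = 2.08633/0.0359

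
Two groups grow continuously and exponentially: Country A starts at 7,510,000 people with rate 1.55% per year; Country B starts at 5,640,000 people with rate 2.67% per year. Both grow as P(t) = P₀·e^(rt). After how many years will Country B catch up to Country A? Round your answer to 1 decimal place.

t ≈ 25.6 years

7510000·e^(0.0155t) = 5640000·e^(0.0267t)
7510000/5640000 = e^((0.0267 − 0.0155)t) → ln(1.33156) = 0.0112·t
t = 0.28635 / 0.0112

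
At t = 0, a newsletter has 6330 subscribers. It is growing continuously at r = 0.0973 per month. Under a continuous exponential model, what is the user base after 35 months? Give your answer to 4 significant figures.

≈ 190,700 subscribers

P(35) = 6330 · e^(0.0973·35) = 6330 · e^(3.4055)
= 6330 · 30.12936 ≈ 190718.83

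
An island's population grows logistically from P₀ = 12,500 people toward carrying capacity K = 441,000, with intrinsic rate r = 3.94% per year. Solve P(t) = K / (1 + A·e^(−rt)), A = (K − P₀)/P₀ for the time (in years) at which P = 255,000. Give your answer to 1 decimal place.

A = (441000 − 12500)/12500 = 34.28
255000 = 441000/(1 + 34.28·e^(−0.0394t)) → 1 + 34.28·e^(−0.0394t) = 1.72941
e^(−0.0394t) = 0.021278 → t = ln(46.99677)/0.0394 = 3.85008/0.0394

t ≈ 97.7 years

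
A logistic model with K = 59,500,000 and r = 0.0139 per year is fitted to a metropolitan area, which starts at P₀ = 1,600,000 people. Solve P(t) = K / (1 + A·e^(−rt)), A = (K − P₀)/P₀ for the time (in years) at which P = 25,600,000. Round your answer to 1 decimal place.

t ≈ 238.0 years

A = (59500000 − 1600000)/1600000 = 36.1875
25600000 = 59500000/(1 + 36.1875·e^(−0.0139t)) → 1 + 36.1875·e^(−0.0139t) = 2.32422
e^(−0.0139t) = 0.036593 → t = ln(27.32743)/0.0139 = 3.30789/0.0139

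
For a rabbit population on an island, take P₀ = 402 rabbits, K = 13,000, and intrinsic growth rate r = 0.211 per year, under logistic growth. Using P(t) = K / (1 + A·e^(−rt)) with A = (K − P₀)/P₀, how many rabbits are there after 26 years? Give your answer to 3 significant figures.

A = (13000 − 402)/402 = 31.33831
P(26) = 13000 / (1 + 31.33831·e^(−0.211·26)) = 13000 / (1 + 31.33831·0.004144)
= 13000 / 1.12988 ≈ 11505.67

≈ 11,500 rabbits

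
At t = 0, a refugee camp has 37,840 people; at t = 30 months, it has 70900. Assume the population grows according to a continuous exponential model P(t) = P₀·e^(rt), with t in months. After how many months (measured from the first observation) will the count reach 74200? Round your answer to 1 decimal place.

r = ln(70900/37840) / 30 ≈ 0.02093 per month
t = ln(74200/37840) / r = 0.6734 / 0.02093 ≈ 32.174

t ≈ 32.2 months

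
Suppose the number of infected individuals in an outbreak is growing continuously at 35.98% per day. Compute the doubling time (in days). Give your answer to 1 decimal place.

doubling time ≈ 1.9 days

doubling time = ln(2) / |r| = 0.69315 / 0.3598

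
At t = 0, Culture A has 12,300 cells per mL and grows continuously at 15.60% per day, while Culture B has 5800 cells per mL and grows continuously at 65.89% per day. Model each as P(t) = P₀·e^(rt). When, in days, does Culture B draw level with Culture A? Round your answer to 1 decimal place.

t ≈ 1.5 days

12300·e^(0.156t) = 5800·e^(0.6589t)
12300/5800 = e^((0.6589 − 0.156)t) → ln(2.12069) = 0.5029·t
t = 0.75174 / 0.5029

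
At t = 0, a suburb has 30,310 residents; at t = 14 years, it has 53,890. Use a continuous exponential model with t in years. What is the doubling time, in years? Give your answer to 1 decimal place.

doubling time ≈ 16.9 years

r = ln(53890/30310) / 14 = ln(1.77796) / 14 ≈ 0.041105 per year
doubling time = ln 2 / |r| = 0.69315 / 0.041105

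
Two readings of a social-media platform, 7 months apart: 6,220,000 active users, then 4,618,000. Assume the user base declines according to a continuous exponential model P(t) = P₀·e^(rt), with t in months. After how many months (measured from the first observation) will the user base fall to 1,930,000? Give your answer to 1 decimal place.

t ≈ 27.5 months

r = ln(4618000/6220000) / 7 ≈ -0.042544 per month
t = ln(1930000/6220000) / r = -1.17025 / -0.042544 ≈ 27.507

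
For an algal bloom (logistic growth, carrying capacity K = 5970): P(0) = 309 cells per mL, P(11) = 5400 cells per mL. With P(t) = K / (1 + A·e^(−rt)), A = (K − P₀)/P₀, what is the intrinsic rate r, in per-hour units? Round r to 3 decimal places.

A = (5970 − 309)/309 = 18.32039
5400 = 5970/(1 + 18.32039·e^(−r·11)) → e^(−11r) = (1.10556 − 1)/18.32039 = 0.005762
r = −ln(0.005762)/11 = 5.15653/11

r ≈ 0.469 per hour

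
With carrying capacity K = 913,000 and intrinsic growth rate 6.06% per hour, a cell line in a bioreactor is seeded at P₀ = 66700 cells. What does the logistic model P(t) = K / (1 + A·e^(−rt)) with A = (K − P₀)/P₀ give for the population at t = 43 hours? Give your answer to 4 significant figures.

≈ 471,400 cells

A = (913000 − 66700)/66700 = 12.68816
P(43) = 913000 / (1 + 12.68816·e^(−0.0606·43)) = 913000 / (1 + 12.68816·0.073844)
= 913000 / 1.93694 ≈ 471360.91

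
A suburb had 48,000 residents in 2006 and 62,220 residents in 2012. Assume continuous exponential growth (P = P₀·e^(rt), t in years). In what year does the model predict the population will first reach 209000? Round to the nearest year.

r = ln(62220/48000) / 6 = 0.25948/6 ≈ 0.043246 per year
t = ln(209000/48000) / r = 1.47113/0.043246 ≈ 34.02 years after 2006

year 2040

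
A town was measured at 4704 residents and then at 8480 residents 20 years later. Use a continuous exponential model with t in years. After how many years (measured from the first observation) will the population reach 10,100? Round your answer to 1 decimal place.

r = ln(8480/4704) / 20 ≈ 0.029465 per year
t = ln(10100/4704) / r = 0.76412 / 0.029465 ≈ 25.933

t ≈ 25.9 years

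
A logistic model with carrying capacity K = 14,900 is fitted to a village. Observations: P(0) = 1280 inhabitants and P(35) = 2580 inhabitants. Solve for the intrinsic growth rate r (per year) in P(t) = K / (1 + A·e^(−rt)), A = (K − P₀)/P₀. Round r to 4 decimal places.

A = (14900 − 1280)/1280 = 10.64062
2580 = 14900/(1 + 10.64062·e^(−r·35)) → e^(−35r) = (5.77519 − 1)/10.64062 = 0.44877
r = −ln(0.44877)/35 = 0.80124/35

r ≈ 0.0229 per year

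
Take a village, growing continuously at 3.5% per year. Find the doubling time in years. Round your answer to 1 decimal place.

doubling time ≈ 19.8 years

doubling time = ln(2) / |r| = 0.69315 / 0.035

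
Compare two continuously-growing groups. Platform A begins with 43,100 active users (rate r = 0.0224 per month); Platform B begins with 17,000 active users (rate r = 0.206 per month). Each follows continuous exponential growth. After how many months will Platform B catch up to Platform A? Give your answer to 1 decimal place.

43100·e^(0.0224t) = 17000·e^(0.206t)
43100/17000 = e^((0.206 − 0.0224)t) → ln(2.53529) = 0.1836·t
t = 0.93031 / 0.1836

t ≈ 5.1 months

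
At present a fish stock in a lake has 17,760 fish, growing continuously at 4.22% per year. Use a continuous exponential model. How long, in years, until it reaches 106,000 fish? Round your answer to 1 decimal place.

t ≈ 42.3 years

106000 = 17760 · e^(0.0422·t)
t = ln(106000/17760) / 0.0422 = ln(5.96847) / 0.0422 = 1.78649 / 0.0422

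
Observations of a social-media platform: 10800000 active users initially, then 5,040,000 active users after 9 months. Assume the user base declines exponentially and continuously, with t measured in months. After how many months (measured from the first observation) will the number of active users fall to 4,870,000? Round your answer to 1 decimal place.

r = ln(5040000/10800000) / 9 ≈ -0.084682 per month
t = ln(4870000/10800000) / r = -0.79645 / -0.084682 ≈ 9.405

t ≈ 9.4 months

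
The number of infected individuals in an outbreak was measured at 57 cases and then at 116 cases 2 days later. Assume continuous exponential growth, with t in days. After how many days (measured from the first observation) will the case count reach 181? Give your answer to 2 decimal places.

r = ln(116/57) / 2 ≈ 0.355269 per day
t = ln(181/57) / r = 1.15545 / 0.355269 ≈ 3.252

t ≈ 3.25 days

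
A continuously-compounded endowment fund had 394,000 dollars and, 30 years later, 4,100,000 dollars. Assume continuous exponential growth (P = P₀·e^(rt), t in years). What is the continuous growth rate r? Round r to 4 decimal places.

4100000 = 394000 · e^(r·30)
e^(30r) = 4100000/394000 = 10.40609
r = ln(10.40609) / 30 = 2.34239 / 30

r ≈ 0.0781 per year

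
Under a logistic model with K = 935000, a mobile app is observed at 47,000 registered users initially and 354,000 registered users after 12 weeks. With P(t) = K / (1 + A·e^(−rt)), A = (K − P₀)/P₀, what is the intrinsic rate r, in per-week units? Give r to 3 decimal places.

r ≈ 0.204 per week

A = (935000 − 47000)/47000 = 18.89362
354000 = 935000/(1 + 18.89362·e^(−r·12)) → e^(−12r) = (2.64124 − 1)/18.89362 = 0.086868
r = −ln(0.086868)/12 = 2.44337/12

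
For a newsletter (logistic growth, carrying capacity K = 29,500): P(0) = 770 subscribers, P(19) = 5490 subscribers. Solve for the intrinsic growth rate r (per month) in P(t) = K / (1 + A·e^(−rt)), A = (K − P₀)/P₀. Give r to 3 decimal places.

r ≈ 0.113 per month

A = (29500 − 770)/770 = 37.31169
5490 = 29500/(1 + 37.31169·e^(−r·19)) → e^(−19r) = (5.37341 − 1)/37.31169 = 0.117213
r = −ln(0.117213)/19 = 2.14376/19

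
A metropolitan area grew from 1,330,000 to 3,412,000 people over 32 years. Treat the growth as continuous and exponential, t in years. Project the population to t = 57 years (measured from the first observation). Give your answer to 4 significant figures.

≈ 7,123,000 people

r = ln(3412000/1330000) / 32 ≈ 0.029441 per year
P(57) = 1330000 · e^(0.029441·57) = 1330000 · 5.35564 ≈ 7123004.63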